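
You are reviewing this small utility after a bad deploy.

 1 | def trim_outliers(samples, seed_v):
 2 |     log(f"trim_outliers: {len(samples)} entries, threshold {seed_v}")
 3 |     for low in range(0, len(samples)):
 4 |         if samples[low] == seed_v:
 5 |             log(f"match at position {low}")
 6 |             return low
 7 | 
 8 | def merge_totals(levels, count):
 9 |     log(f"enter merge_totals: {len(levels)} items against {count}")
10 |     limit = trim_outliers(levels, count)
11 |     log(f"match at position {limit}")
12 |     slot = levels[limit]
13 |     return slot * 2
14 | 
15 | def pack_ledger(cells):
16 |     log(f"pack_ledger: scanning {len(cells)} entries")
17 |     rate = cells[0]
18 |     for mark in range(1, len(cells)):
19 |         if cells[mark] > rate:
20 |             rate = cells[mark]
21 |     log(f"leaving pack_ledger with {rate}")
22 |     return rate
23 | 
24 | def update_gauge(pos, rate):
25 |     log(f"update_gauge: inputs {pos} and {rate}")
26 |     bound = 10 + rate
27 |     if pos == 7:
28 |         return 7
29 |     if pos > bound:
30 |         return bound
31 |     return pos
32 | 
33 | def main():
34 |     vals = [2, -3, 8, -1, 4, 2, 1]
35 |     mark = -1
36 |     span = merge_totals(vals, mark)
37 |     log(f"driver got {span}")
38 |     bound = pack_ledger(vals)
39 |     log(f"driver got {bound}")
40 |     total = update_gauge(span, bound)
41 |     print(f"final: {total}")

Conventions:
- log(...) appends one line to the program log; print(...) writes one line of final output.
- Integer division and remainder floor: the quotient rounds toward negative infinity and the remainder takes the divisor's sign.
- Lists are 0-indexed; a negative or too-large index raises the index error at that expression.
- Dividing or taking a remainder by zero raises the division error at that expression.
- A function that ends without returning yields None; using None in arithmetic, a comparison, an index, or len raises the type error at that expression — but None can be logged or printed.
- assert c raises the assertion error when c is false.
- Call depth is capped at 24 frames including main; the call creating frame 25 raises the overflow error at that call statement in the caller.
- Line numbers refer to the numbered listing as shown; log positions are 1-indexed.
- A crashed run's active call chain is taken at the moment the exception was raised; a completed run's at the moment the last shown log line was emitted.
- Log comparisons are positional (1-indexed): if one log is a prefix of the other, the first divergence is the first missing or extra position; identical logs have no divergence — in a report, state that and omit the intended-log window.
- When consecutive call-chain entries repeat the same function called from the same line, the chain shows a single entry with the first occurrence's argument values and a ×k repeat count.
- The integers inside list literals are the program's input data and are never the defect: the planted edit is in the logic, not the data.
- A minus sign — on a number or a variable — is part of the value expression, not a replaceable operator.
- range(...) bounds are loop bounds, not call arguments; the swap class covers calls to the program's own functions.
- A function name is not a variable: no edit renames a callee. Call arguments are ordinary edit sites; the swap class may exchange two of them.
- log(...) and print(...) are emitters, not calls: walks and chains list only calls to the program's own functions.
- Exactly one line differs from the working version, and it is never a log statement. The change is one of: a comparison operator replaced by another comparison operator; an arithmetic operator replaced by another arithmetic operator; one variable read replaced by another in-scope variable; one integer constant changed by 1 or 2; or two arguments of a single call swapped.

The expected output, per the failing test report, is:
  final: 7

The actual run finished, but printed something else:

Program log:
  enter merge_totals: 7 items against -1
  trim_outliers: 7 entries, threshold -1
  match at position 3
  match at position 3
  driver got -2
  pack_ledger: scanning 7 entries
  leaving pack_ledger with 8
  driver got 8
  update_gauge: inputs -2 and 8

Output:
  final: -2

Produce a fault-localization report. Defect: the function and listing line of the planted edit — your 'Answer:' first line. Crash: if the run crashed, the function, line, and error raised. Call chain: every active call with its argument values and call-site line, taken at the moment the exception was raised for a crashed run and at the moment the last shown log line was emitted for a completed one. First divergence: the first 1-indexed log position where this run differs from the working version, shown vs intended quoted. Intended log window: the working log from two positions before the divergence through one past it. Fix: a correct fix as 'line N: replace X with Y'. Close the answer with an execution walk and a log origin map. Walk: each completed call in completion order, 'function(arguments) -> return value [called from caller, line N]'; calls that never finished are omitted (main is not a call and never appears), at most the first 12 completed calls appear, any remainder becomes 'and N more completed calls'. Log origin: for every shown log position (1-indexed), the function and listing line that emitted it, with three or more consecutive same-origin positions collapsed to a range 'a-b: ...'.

Answer: the defect is in update_gauge at line 27.
Key observation: Log streams are identical — the defect surfaces only in the printed output.
Call chain: main -> update_gauge(-2, 8) (called at line 40).
First divergence: none; the two logs match at every position.
Execution walk:
  trim_outliers([2, -3, 8, -1, 4, 2, 1], -1) -> 3  [called from merge_totals, line 10]
  merge_totals([2, -3, 8, -1, 4, 2, 1], -1) -> -2  [called from main, line 36]
  pack_ledger([2, -3, 8, -1, 4, 2, 1]) -> 8  [called from main, line 38]
  update_gauge(-2, 8) -> -2  [called from main, line 40]
Log origin:
  1: logged in merge_totals at line 9
  2: logged in trim_outliers at line 2
  3: logged in trim_outliers at line 5
  4: logged in merge_totals at line 11
  5: logged in main at line 37
  6: logged in pack_ledger at line 16
  7: logged in pack_ledger at line 21
  8: logged in main at line 39
  9: logged in update_gauge at line 25
A correct fix: line 27: replace `==` with `<`.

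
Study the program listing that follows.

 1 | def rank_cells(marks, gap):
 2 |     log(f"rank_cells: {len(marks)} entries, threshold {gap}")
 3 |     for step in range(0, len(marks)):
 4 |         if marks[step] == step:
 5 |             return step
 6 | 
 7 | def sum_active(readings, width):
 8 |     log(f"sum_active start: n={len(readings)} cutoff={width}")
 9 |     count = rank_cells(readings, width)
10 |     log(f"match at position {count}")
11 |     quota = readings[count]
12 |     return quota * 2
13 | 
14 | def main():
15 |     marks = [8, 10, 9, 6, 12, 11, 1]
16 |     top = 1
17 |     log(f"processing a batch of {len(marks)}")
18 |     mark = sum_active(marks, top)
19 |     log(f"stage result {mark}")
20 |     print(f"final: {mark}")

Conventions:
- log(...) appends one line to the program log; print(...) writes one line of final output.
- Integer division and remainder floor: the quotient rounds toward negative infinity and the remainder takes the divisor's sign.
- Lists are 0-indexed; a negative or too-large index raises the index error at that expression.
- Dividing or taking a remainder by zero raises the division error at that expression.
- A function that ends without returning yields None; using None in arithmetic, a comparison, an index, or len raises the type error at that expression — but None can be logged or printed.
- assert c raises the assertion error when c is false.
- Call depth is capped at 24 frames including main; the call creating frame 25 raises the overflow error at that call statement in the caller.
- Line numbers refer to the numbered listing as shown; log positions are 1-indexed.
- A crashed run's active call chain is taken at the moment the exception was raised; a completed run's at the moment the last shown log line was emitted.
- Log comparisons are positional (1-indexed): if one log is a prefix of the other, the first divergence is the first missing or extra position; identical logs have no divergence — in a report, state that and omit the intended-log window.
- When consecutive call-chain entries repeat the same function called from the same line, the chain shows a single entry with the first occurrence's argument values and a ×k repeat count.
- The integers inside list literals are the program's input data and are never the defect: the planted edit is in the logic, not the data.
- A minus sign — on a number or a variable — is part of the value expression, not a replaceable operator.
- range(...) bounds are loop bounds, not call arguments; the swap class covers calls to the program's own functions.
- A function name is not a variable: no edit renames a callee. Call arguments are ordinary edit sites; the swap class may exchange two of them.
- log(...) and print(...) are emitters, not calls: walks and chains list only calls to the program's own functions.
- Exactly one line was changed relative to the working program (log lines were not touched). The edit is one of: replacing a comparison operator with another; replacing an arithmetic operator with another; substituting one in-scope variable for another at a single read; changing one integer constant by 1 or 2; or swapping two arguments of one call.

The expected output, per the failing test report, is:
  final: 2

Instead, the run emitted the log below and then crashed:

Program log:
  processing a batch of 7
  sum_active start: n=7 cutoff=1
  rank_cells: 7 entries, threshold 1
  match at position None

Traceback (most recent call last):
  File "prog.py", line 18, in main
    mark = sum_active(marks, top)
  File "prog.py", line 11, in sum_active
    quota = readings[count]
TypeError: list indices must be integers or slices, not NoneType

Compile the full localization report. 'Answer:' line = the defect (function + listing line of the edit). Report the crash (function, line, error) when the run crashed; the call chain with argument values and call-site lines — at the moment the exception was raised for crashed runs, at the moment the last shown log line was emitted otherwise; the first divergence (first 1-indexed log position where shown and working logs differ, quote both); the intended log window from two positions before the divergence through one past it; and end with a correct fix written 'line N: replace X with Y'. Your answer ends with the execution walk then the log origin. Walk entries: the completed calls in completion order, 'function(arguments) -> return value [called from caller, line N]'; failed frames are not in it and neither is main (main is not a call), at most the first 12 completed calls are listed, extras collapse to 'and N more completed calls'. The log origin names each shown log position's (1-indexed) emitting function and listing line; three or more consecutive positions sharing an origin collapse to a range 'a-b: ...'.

Answer: the defect is in rank_cells at line 4.
Core observation: The log first diverges at position 4: the faulty run prints 'match at position None' where the working version prints 'match at position 6'.
Crash: sum_active, line 11, TypeError.
Call chain: main -> sum_active([8, 10, 9, 6, 12, 11, 1], 1) (called at line 18).
First divergence: position 4 — the shown line 'match at position None' should read 'match at position 6'.
Intended log window:
  2: sum_active start: n=7 cutoff=1
  3: rank_cells: 7 entries, threshold 1
  4: match at position 6
  5: stage result 2
Execution walk:
  rank_cells([8, 10, 9, 6, 12, 11, 1], 1) -> None  [called from sum_active, line 9]
Log line origins:
  1: emitted by main (line 17)
  2: emitted by sum_active (line 8)
  3: emitted by rank_cells (line 2)
  4: emitted by sum_active (line 10)
A correct fix: line 4: replace `marks[step] == step` with `marks[step] == gap`.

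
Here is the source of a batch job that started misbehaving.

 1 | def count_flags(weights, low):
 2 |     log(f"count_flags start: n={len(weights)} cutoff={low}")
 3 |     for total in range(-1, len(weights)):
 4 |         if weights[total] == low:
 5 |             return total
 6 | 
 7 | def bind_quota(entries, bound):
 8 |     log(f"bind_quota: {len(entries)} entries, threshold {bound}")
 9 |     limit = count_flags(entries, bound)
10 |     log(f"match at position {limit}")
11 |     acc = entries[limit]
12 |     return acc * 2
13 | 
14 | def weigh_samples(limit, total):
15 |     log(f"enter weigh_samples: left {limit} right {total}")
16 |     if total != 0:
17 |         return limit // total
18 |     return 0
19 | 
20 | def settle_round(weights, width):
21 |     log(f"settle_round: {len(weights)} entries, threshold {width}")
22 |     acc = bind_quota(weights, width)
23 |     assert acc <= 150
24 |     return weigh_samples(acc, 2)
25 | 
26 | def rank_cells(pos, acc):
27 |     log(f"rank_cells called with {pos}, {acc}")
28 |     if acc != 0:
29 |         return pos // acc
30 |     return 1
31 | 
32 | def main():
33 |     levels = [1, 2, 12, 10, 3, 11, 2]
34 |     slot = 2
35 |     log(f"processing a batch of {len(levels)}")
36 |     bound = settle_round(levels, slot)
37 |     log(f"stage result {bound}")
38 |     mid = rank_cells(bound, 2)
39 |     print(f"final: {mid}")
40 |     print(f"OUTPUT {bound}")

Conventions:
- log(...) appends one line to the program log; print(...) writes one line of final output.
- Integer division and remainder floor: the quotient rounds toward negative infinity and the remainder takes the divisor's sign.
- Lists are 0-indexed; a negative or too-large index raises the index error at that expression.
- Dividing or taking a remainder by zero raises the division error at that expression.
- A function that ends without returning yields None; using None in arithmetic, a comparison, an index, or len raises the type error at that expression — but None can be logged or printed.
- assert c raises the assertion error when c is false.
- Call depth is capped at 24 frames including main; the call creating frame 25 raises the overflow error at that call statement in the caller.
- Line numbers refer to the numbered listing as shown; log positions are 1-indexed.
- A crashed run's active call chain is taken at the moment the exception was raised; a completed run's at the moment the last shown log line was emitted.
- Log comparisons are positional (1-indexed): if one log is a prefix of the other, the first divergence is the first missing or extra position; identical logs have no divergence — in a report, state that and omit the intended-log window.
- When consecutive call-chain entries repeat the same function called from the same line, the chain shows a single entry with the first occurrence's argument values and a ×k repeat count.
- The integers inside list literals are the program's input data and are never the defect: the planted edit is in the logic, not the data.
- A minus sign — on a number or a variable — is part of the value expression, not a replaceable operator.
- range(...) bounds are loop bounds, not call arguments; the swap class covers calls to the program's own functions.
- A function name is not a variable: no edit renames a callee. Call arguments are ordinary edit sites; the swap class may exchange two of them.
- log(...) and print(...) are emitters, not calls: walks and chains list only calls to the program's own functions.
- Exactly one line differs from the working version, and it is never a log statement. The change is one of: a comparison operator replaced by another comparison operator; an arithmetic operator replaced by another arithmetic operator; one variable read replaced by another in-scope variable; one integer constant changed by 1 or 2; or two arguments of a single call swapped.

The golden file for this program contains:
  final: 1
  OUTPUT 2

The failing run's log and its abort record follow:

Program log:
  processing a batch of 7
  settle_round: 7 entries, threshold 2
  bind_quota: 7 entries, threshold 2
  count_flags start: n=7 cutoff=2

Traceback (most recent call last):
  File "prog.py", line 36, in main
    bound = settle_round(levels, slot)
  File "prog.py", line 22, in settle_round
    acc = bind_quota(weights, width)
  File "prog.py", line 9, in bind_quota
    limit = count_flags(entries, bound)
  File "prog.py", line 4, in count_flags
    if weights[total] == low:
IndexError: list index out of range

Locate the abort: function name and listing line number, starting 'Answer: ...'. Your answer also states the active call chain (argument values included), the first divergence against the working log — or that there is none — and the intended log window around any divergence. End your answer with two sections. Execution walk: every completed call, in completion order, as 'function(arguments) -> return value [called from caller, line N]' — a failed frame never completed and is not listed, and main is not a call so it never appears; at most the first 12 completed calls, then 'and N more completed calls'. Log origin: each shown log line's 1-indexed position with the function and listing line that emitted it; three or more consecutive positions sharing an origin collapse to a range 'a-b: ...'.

Answer: the error was raised in count_flags, line 4.
Core observation: A complete run would log 'match at position 1' next, but this one stopped at 4 lines.
Call chain: main -> settle_round([1, 2, 12, 10, 3, 11, 2], 2) (called at line 36) -> bind_quota([1, 2, 12, 10, 3, 11, 2], 2) (called at line 22) -> count_flags([1, 2, 12, 10, 3, 11, 2], 2) (called at line 9).
First divergence: position 5 — the faulty run's log ends after 4 lines; the working version continues with 'match at position 1'.
Intended log window:
  3: bind_quota: 7 entries, threshold 2
  4: count_flags start: n=7 cutoff=2
  5: match at position 1
  6: enter weigh_samples: left 4 right 2
Execution walk:
  (no call completed)
Log origins:
  1 — main, line 35
  2 — settle_round, line 21
  3 — bind_quota, line 8
  4 — count_flags, line 2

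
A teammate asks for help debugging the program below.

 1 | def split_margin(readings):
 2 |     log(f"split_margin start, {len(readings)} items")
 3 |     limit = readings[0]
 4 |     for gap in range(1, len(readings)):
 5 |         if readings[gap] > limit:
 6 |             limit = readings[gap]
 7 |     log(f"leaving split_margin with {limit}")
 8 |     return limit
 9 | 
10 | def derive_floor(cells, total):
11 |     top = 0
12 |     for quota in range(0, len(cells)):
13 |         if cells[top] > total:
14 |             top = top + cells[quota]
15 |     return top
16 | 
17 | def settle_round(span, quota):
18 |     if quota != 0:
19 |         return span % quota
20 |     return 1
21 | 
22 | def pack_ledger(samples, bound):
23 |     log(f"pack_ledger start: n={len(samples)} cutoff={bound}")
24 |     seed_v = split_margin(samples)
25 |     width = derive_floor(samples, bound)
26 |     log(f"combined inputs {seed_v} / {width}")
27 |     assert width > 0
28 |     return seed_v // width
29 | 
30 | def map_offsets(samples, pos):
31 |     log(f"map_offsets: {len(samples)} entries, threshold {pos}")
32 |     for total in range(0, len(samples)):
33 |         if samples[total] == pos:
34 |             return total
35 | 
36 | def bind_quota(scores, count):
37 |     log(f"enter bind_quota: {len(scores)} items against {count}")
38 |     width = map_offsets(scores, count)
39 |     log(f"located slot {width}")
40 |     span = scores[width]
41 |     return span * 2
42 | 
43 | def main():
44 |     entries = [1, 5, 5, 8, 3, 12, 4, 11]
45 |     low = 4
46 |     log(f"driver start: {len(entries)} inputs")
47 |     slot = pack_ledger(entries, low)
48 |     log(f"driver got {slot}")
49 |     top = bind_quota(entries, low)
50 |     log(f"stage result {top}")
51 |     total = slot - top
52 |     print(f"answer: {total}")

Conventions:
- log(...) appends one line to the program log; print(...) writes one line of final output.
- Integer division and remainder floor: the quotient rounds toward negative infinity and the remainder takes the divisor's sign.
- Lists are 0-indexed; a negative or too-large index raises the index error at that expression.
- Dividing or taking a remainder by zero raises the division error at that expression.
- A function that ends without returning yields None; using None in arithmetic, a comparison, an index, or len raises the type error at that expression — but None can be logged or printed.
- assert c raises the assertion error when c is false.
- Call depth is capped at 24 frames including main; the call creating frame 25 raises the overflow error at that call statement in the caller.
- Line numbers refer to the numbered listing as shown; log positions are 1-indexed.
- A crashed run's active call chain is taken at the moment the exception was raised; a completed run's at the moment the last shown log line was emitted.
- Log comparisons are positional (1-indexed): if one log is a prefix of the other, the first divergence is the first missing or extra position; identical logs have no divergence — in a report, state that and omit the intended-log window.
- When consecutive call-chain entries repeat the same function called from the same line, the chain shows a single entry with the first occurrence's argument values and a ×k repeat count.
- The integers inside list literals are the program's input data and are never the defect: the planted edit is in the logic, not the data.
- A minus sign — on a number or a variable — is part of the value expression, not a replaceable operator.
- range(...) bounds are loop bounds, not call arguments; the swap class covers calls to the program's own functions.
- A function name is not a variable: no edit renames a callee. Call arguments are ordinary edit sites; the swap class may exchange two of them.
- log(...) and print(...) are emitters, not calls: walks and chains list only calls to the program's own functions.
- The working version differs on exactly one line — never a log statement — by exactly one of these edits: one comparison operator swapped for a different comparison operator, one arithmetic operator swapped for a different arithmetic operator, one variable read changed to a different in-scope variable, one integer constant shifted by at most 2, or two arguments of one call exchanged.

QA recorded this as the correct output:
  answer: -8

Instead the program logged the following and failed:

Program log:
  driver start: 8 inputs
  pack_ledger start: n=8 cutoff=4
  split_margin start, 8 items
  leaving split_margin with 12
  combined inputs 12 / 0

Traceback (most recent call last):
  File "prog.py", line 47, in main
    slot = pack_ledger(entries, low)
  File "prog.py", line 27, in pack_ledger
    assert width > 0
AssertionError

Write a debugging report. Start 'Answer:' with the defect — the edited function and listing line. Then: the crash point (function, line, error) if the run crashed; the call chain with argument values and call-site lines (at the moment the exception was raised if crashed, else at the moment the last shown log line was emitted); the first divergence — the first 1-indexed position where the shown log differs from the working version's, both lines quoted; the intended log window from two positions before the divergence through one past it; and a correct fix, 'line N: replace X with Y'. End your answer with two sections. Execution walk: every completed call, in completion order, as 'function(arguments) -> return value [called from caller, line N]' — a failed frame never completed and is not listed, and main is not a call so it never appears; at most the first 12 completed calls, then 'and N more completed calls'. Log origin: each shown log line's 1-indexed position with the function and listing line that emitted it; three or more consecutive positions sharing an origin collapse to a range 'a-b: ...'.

Answer: the defect is in derive_floor at line 13.
Key observation: Log line 5 is where behavior first shows: 'combined inputs 12 / 0' appears instead of 'combined inputs 12 / 41'.
Crash: pack_ledger, line 27, AssertionError.
Call chain: main -> pack_ledger([1, 5, 5, 8, 3, 12, 4, 11], 4) (called at line 47).
First divergence: position 5 — shown 'combined inputs 12 / 0', intended 'combined inputs 12 / 41'.
Intended log window:
  3: split_margin start, 8 items
  4: leaving split_margin with 12
  5: combined inputs 12 / 41
  6: driver got 0
Execution walk:
  split_margin([1, 5, 5, 8, 3, 12, 4, 11]) -> 12  [called from pack_ledger, line 24]
  derive_floor([1, 5, 5, 8, 3, 12, 4, 11], 4) -> 0  [called from pack_ledger, line 25]
Origin of each log line:
  1 — main, line 46
  2 — pack_ledger, line 23
  3 — split_margin, line 2
  4 — split_margin, line 7
  5 — pack_ledger, line 26
A correct fix: line 13: replace `top` with `quota`.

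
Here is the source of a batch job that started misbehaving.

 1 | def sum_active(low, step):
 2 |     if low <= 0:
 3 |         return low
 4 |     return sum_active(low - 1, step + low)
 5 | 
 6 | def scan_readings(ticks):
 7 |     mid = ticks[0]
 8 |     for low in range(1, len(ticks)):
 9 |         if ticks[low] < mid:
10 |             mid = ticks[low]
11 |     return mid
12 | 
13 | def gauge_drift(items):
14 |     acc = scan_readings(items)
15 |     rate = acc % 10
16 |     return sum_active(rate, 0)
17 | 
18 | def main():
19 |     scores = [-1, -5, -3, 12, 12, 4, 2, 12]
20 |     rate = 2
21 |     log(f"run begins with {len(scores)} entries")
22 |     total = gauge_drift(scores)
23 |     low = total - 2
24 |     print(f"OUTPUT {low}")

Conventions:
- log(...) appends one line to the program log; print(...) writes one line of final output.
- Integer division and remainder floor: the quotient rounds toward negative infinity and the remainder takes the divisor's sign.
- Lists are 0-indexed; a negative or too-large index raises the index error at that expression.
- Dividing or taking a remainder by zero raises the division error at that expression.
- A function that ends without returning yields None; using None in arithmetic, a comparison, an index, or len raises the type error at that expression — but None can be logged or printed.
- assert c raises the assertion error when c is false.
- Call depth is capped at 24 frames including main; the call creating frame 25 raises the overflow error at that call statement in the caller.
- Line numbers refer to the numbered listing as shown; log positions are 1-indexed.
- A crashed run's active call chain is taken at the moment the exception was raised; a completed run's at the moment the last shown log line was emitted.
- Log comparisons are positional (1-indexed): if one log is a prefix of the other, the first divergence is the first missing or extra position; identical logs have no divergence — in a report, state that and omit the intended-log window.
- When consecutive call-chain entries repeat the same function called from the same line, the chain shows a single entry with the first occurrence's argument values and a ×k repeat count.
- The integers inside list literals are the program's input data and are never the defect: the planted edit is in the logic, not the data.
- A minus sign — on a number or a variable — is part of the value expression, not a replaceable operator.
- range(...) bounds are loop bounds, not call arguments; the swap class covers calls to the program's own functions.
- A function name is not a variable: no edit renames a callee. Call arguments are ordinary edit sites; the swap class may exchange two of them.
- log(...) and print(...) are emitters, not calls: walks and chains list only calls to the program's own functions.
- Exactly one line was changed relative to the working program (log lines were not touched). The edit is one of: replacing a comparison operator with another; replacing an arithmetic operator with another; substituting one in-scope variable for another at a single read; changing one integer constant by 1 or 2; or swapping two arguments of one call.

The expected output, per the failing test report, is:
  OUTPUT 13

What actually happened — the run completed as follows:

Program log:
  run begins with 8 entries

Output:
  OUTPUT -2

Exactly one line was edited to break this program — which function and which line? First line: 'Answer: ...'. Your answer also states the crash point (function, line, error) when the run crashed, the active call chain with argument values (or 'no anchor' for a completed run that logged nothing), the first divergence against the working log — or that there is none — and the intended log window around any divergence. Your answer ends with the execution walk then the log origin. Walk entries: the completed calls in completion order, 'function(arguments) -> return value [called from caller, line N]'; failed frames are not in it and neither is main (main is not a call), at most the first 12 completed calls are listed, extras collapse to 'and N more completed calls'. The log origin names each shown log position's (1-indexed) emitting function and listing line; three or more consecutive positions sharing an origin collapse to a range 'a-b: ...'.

Answer: the defect is in sum_active at line 3.
Core observation: Log streams are identical — the defect surfaces only in the printed output.
Call chain: main.
First divergence: there is none — every log position agrees.
Execution walk:
  scan_readings([-1, -5, -3, 12, 12, 4, 2, 12]) -> -5  [called from gauge_drift, line 14]
  sum_active(0, 15) -> 0  [called from sum_active, line 4]
  sum_active(1, 14) -> 0  [called from sum_active, line 4]
  sum_active(2, 12) -> 0  [called from sum_active, line 4]
  sum_active(3, 9) -> 0  [called from sum_active, line 4]
  sum_active(4, 5) -> 0  [called from sum_active, line 4]
  sum_active(5, 0) -> 0  [called from gauge_drift, line 16]
  gauge_drift([-1, -5, -3, 12, 12, 4, 2, 12]) -> 0  [called from main, line 22]
Origin of each log line:
  1 — main, line 21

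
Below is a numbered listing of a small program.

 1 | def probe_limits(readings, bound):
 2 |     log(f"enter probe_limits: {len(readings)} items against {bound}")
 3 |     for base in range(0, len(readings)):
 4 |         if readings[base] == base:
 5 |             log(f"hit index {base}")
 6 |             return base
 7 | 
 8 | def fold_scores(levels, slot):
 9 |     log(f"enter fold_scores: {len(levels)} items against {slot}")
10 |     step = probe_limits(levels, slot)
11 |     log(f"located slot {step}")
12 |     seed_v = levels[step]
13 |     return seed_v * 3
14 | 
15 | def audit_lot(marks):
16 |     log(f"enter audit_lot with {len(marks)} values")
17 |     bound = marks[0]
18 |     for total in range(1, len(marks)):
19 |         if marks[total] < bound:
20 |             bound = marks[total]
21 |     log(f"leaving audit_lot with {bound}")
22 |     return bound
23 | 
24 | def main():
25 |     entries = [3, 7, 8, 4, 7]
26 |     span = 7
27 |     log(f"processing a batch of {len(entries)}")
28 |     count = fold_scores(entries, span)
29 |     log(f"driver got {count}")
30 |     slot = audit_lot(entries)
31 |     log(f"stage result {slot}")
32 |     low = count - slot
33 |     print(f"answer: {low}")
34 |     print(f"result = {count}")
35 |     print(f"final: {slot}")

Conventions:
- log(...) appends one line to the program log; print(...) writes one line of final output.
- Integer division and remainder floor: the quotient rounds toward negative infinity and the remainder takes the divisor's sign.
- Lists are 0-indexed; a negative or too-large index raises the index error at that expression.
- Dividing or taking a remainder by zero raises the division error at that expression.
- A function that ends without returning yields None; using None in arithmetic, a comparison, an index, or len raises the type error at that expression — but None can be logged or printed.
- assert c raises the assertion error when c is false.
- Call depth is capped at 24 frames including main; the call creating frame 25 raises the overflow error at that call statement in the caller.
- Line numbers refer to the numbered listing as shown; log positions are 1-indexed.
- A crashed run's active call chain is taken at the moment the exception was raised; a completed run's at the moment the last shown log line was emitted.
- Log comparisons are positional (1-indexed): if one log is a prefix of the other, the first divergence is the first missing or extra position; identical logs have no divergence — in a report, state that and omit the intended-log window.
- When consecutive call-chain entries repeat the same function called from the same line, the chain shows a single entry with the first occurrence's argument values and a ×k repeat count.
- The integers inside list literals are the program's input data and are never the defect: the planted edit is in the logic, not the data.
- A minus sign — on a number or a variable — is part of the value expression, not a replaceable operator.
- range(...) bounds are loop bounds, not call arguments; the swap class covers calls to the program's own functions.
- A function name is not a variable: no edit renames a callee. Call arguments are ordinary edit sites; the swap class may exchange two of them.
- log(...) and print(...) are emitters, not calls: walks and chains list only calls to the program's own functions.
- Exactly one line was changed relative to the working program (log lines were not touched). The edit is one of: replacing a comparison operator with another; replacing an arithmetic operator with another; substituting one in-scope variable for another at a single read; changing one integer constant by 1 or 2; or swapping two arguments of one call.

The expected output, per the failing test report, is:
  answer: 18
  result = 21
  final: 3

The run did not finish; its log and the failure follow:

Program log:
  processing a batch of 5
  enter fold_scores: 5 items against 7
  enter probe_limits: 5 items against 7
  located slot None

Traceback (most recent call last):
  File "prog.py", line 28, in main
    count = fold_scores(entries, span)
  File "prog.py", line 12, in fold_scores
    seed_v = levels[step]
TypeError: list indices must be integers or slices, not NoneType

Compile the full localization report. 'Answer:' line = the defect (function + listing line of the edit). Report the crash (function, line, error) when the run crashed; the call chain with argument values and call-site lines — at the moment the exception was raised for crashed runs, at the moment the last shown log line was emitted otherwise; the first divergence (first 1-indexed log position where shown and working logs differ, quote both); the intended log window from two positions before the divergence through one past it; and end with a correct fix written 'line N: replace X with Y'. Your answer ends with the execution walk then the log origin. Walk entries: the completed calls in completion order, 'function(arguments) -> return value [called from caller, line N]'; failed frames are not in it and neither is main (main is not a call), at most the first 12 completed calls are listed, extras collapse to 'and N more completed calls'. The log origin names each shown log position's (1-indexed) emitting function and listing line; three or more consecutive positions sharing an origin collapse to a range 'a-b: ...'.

Answer: the defect is in probe_limits at line 4.
Key observation: Log line 4 is where behavior first shows: 'located slot None' appears instead of 'hit index 1'.
Crash: fold_scores, line 12, TypeError.
Call chain: main -> fold_scores([3, 7, 8, 4, 7], 7) (called at line 28).
First divergence: at position 4 the run shows 'located slot None' where the working version logs 'hit index 1'.
Intended log window:
  2: enter fold_scores: 5 items against 7
  3: enter probe_limits: 5 items against 7
  4: hit index 1
  5: located slot 1
Execution walk:
  probe_limits([3, 7, 8, 4, 7], 7) -> None  [called from fold_scores, line 10]
Log origins:
  1: logged in main at line 27
  2: logged in fold_scores at line 9
  3: logged in probe_limits at line 2
  4: logged in fold_scores at line 11
A correct fix: line 4: replace `readings[base] == base` with `readings[base] == bound`.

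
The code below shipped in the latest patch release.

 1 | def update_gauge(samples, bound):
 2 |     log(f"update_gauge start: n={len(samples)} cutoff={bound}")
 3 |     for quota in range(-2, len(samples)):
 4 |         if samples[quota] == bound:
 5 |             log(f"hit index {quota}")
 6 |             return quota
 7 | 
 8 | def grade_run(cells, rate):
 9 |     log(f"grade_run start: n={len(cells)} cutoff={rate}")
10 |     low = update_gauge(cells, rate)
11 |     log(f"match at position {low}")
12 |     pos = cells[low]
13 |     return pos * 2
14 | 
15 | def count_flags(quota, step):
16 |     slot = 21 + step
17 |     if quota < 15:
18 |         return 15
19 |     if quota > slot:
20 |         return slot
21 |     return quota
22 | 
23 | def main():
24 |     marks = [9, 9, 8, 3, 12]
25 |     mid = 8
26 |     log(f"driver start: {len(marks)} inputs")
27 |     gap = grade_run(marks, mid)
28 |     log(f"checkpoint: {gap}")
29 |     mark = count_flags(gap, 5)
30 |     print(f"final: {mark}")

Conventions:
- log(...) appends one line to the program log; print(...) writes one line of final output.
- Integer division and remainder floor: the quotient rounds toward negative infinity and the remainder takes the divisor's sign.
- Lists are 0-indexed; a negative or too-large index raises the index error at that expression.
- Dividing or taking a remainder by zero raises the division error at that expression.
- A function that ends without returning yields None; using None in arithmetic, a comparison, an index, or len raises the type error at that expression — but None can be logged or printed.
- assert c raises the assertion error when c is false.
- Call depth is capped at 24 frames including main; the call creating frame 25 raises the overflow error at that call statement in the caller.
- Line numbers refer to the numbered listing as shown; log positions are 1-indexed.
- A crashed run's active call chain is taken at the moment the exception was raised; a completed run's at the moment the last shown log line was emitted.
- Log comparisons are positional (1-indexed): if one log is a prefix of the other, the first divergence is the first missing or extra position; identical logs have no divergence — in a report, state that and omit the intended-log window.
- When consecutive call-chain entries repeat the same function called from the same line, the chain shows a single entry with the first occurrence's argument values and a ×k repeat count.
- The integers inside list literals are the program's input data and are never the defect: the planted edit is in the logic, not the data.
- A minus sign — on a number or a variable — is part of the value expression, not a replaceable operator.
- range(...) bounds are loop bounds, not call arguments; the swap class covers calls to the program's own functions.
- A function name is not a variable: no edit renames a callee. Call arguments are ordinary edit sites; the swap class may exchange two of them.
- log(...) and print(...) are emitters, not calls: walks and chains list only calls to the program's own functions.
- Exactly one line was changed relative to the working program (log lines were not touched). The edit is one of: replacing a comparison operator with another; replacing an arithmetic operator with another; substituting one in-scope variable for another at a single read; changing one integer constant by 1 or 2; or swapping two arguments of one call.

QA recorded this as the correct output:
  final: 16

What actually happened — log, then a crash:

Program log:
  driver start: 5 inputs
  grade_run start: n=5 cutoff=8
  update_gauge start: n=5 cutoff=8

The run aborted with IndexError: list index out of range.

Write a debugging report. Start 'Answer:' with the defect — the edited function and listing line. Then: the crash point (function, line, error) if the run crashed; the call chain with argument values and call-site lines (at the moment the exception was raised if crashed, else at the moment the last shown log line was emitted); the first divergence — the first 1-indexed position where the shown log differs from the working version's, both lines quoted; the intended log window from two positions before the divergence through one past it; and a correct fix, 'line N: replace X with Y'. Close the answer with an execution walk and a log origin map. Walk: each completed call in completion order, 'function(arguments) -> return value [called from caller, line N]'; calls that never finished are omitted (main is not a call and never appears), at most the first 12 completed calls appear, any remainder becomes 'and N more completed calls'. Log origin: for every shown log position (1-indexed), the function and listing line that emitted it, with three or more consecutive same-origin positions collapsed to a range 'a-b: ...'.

Answer: the defect is in update_gauge at line 3.
Key observation: A complete run would log 'hit index 2' next, but this one stopped at 3 lines.
Crash: update_gauge, line 4, IndexError.
Call chain: main -> grade_run([9, 9, 8, 3, 12], 8) (called at line 27) -> update_gauge([9, 9, 8, 3, 12], 8) (called at line 10).
First divergence: position 4 (shown log ended at 3 lines; the working version continues: 'hit index 2').
Intended log window:
  2: grade_run start: n=5 cutoff=8
  3: update_gauge start: n=5 cutoff=8
  4: hit index 2
  5: match at position 2
Execution walk:
  (no call completed)
Log line origins:
  1: from main, line 26
  2: from grade_run, line 9
  3: from update_gauge, line 2
A correct fix: line 3: replace `-2` with `0`.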